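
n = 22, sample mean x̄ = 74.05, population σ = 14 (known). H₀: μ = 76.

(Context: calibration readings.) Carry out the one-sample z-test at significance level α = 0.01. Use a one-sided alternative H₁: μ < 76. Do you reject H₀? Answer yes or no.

reject H₀: no

SE = σ/√n = 14/√22 = 2.9848
z = (x̄−μ₀)/SE = (74.05−76)/2.9848 = -0.6533
p-value (one-sided, H₁ less) = 0.25678
At α=0.01: p ≥ α → fail to reject H₀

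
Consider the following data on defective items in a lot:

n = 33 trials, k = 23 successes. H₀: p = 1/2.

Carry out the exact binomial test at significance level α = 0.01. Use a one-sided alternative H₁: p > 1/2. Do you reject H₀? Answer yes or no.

reject H₀: no

Exact binomial: n=33, k=23, p₀=1/2=0.5000
P(X≥23) from Σ C(n,i)·p₀^i·(1−p₀)^(n−i)
p-value (one-sided, H₁ greater) = 0.01754
At α=0.01: p ≥ α → fail to reject H₀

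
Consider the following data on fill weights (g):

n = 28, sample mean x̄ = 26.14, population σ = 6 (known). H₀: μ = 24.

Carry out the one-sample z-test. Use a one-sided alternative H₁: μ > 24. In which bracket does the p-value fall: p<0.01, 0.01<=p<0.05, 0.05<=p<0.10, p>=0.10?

SE = σ/√n = 6/√28 = 1.1339
z = (x̄−μ₀)/SE = (26.14−24)/1.1339 = 1.8873
p-value (one-sided, H₁ greater) = 0.02956
→ bracket: 0.01<=p<0.05

p-value bracket: 0.01<=p<0.05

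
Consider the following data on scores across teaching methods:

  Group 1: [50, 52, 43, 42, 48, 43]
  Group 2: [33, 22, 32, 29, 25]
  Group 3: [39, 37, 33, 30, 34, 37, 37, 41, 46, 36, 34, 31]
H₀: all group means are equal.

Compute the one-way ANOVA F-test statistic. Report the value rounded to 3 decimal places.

test statistic = 23.470

Group means [46.33, 28.20, 36.25], grand mean 37.130
SSB = Σnᵢ(x̄ᵢ−x̄)² = 916.225; SSW = ΣΣ(x−x̄ᵢ)² = 390.383
MSB = 916.225/2 = 458.1127; MSW = 390.383/20 = 19.5192
F = MSB/MSW = 23.4699
df = (2, 20)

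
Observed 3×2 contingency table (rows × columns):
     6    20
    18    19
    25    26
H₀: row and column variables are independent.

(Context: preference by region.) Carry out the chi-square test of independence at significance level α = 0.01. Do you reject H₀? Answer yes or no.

Row totals [26, 37, 51], col totals [49, 65], n=114
χ² = (6−11.18)²/11.18 + (20−14.82)²/14.82 + (18−15.90)²/15.90 + (19−21.10)²/21.10 + (25−21.92)²/21.92 + (26−29.08)²/29.08 = 5.4468
df = 2
p-value (upper-tail) = 0.06565
At α=0.01: p ≥ α → fail to reject H₀

reject H₀: no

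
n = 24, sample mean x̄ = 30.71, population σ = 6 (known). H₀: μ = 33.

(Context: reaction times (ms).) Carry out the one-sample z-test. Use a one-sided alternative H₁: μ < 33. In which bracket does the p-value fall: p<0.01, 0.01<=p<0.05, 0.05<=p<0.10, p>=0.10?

p-value bracket: 0.01<=p<0.05

SE = σ/√n = 6/√24 = 1.2247
z = (x̄−μ₀)/SE = (30.71−33)/1.2247 = -1.8698
p-value (one-sided, H₁ less) = 0.03076
→ bracket: 0.01<=p<0.05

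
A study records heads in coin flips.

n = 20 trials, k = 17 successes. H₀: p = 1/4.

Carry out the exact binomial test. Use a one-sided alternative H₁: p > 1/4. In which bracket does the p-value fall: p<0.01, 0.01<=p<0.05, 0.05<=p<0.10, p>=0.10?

Exact binomial: n=20, k=17, p₀=1/4=0.2500
P(X≥17) from Σ C(n,i)·p₀^i·(1−p₀)^(n−i)
p-value (one-sided, H₁ greater) = 0.00000
→ bracket: p<0.01

p-value bracket: p<0.01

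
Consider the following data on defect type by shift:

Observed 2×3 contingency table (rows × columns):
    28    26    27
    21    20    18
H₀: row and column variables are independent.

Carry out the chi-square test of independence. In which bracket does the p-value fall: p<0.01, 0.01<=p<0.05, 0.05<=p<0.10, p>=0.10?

p-value bracket: p>=0.10

Row totals [81, 59], col totals [49, 46, 45], n=140
χ² = (28−28.35)²/28.35 + (26−26.61)²/26.61 + (27−26.04)²/26.04 + (21−20.65)²/20.65 + (20−19.39)²/19.39 + (18−18.96)²/18.96 = 0.1286
df = 2
p-value (upper-tail) = 0.93770
→ bracket: p>=0.10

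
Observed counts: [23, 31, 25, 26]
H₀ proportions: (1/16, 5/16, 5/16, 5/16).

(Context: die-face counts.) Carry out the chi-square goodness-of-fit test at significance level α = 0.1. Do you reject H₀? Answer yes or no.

reject H₀: yes

n = 105; E_i = n·p_i = [6.56, 32.81, 32.81, 32.81]
χ² = (23−6.56)²/6.56 + (31−32.81)²/32.81 + (25−32.81)²/32.81 + (26−32.81)²/32.81 = 44.5467
df = 3
p-value (upper-tail) = 0.00000
At α=0.1: p < α → reject H₀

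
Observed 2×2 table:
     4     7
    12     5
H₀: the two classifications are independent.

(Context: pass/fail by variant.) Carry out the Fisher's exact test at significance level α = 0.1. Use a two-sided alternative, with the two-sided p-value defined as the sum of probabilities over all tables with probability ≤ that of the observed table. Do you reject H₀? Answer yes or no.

Margins: r₁=11, r₂=17, c₁=16, c₂=12, n=28
p_obs = C(11,4)·C(17,12)/C(28,16); sum pmf over tables with pmf ≤ p_obs
p-value (two-sided) = 0.12115
At α=0.1: p ≥ α → fail to reject H₀

reject H₀: no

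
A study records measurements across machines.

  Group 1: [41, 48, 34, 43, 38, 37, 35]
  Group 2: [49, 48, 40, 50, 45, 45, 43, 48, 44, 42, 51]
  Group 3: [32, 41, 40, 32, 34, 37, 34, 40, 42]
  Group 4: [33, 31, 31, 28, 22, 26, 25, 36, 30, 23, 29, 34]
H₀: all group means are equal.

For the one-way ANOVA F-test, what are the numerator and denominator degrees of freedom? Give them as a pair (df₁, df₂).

k = 4 groups, N = 39 total
df = (k−1, N−k) = (4−1, 39−4) = (3, 35)

degrees of freedom = [3, 35]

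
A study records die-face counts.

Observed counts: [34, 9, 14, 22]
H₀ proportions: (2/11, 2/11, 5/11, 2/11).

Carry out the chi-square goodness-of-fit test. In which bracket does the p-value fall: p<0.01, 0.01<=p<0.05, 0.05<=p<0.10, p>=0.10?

p-value bracket: p<0.01

n = 79; E_i = n·p_i = [14.36, 14.36, 35.91, 14.36]
χ² = (34−14.36)²/14.36 + (9−14.36)²/14.36 + (14−35.91)²/35.91 + (22−14.36)²/14.36 = 46.2747
df = 3
p-value (upper-tail) = 0.00000
→ bracket: p<0.01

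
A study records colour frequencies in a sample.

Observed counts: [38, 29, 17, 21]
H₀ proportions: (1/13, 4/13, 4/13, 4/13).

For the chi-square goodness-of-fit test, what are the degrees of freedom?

df = k − 1 = 4 − 1 = 3

degrees of freedom = 3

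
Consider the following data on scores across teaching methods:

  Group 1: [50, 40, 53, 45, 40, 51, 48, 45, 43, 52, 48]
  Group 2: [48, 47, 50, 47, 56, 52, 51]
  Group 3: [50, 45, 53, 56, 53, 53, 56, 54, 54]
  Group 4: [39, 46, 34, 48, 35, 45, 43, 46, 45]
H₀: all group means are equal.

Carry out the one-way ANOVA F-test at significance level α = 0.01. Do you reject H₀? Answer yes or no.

Group means [46.82, 50.14, 52.67, 42.33], grand mean 47.806
SSB = Σnᵢ(x̄ᵢ−x̄)² = 531.145; SSW = ΣΣ(x−x̄ᵢ)² = 572.494
MSB = 531.145/3 = 177.0485; MSW = 572.494/32 = 17.8904
F = MSB/MSW = 9.8963
df = (3, 32)
p-value (upper-tail) = 0.00009
At α=0.01: p < α → reject H₀

reject H₀: yes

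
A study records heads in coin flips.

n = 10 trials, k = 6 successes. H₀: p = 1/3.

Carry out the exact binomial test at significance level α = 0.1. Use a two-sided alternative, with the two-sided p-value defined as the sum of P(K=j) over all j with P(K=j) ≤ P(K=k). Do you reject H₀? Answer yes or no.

reject H₀: yes

Exact binomial: n=10, k=6, p₀=1/3=0.3333
P(X=j) = C(n,j)·p₀^j·(1−p₀)^(n−j); p = Σ P(X=j) over j with P(X=j) ≤ P(X=6)
p-value (two-sided) = 0.09391
At α=0.1: p < α → reject H₀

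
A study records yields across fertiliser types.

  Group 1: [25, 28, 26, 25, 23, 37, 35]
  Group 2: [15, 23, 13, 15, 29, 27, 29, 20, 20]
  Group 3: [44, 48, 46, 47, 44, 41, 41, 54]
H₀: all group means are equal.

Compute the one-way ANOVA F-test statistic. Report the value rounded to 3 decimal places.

Group means [28.43, 21.22, 45.62], grand mean 31.458
SSB = Σnᵢ(x̄ᵢ−x̄)² = 2612.813; SSW = ΣΣ(x−x̄ᵢ)² = 607.145
MSB = 2612.813/2 = 1306.4067; MSW = 607.145/21 = 28.9117
F = MSB/MSW = 45.1862
df = (2, 21)

test statistic = 45.186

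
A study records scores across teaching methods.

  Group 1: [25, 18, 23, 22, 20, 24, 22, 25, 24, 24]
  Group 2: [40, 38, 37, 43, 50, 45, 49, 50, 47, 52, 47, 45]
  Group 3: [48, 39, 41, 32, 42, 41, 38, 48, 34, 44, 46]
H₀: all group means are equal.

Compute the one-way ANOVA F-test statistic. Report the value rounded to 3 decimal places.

test statistic = 78.173

Group means [22.70, 45.25, 41.18], grand mean 37.061
SSB = Σnᵢ(x̄ᵢ−x̄)² = 3053.892; SSW = ΣΣ(x−x̄ᵢ)² = 585.986
MSB = 3053.892/2 = 1526.9462; MSW = 585.986/30 = 19.5329
F = MSB/MSW = 78.1731
df = (2, 30)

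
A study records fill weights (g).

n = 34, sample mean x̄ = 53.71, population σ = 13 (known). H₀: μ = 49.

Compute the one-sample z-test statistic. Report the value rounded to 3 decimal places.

SE = σ/√n = 13/√34 = 2.2295
z = (x̄−μ₀)/SE = (53.71−49)/2.2295 = 2.1126

test statistic = 2.113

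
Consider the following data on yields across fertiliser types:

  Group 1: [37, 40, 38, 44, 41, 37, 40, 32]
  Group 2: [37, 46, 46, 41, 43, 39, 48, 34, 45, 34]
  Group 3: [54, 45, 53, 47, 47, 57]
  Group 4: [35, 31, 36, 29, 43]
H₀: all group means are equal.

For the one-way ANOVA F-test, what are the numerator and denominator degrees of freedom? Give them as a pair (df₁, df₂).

degrees of freedom = [3, 25]

k = 4 groups, N = 29 total
df = (k−1, N−k) = (4−1, 29−4) = (3, 25)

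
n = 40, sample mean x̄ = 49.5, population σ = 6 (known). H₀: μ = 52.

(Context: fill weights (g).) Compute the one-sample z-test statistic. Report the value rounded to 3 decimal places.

test statistic = -2.635

SE = σ/√n = 6/√40 = 0.9487
z = (x̄−μ₀)/SE = (49.5−52)/0.9487 = -2.6352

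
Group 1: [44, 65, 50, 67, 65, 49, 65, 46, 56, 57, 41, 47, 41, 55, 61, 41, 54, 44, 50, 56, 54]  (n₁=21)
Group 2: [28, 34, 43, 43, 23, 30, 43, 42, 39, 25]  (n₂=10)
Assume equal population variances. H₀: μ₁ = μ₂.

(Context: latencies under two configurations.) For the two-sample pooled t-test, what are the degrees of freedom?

degrees of freedom = 29

df = n₁ + n₂ − 2 = 21 + 10 − 2 = 29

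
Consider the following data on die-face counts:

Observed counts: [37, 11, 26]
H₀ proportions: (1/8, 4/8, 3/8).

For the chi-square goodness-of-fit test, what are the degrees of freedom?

degrees of freedom = 2

df = k − 1 = 3 − 1 = 2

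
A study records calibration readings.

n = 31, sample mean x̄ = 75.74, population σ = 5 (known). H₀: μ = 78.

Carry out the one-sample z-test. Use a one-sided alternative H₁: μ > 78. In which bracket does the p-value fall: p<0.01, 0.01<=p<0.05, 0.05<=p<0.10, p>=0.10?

p-value bracket: p>=0.10

SE = σ/√n = 5/√31 = 0.8980
z = (x̄−μ₀)/SE = (75.74−78)/0.8980 = -2.5166
p-value (one-sided, H₁ greater) = 0.99408
→ bracket: p>=0.10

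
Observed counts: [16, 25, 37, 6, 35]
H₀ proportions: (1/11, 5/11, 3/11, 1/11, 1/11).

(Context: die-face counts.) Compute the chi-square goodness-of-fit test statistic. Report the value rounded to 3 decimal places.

test statistic = 74.964

n = 119; E_i = n·p_i = [10.82, 54.09, 32.45, 10.82, 10.82]
χ² = (16−10.82)²/10.82 + (25−54.09)²/54.09 + (37−32.45)²/32.45 + (6−10.82)²/10.82 + (35−10.82)²/10.82 = 74.9636
df = 4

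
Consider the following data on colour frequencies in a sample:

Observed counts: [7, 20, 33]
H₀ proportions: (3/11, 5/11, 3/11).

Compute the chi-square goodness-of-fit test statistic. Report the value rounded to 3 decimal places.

test statistic = 24.211

n = 60; E_i = n·p_i = [16.36, 27.27, 16.36]
χ² = (7−16.36)²/16.36 + (20−27.27)²/27.27 + (33−16.36)²/16.36 = 24.2111
df = 2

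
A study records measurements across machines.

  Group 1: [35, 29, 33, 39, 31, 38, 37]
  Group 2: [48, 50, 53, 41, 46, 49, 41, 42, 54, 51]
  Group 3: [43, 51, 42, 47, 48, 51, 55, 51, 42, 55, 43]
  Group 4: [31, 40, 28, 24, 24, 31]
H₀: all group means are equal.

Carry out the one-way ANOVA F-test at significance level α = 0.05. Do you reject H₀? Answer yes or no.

Group means [34.57, 47.50, 48.00, 29.67], grand mean 41.853
SSB = Σnᵢ(x̄ᵢ−x̄)² = 1996.717; SSW = ΣΣ(x−x̄ᵢ)² = 719.548
MSB = 1996.717/3 = 665.5724; MSW = 719.548/30 = 23.9849
F = MSB/MSW = 27.7496
df = (3, 30)
p-value (upper-tail) = 0.00000
At α=0.05: p < α → reject H₀

reject H₀: yes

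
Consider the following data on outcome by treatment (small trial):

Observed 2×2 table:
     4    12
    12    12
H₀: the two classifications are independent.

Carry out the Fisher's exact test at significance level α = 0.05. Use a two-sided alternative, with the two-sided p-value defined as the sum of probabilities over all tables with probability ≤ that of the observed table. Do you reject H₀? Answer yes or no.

reject H₀: no

Margins: r₁=16, r₂=24, c₁=16, c₂=24, n=40
p_obs = C(16,4)·C(24,12)/C(40,16); sum pmf over tables with pmf ≤ p_obs
p-value (two-sided) = 0.18806
At α=0.05: p ≥ α → fail to reject H₀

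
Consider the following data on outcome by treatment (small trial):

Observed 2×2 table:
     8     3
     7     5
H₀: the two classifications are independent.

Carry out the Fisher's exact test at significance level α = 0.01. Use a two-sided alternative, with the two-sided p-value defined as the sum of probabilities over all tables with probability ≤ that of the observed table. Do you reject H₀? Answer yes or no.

Margins: r₁=11, r₂=12, c₁=15, c₂=8, n=23
p_obs = C(11,8)·C(12,7)/C(23,15); sum pmf over tables with pmf ≤ p_obs
p-value (two-sided) = 0.66685
At α=0.01: p ≥ α → fail to reject H₀

reject H₀: no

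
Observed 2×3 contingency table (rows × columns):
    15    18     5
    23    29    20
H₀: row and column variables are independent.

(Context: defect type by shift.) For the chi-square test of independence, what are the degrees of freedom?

degrees of freedom = 2

df = (r−1)(c−1) = (2−1)·(3−1) = 2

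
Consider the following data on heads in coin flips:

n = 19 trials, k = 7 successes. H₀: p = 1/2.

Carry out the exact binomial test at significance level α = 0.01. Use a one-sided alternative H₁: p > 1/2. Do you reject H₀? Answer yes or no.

Exact binomial: n=19, k=7, p₀=1/2=0.5000
P(X≥7) from Σ C(n,i)·p₀^i·(1−p₀)^(n−i)
p-value (one-sided, H₁ greater) = 0.91647
At α=0.01: p ≥ α → fail to reject H₀

reject H₀: no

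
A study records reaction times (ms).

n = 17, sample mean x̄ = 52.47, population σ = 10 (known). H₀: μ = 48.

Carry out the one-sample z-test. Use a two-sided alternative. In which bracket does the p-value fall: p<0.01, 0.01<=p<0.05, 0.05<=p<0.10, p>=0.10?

SE = σ/√n = 10/√17 = 2.4254
z = (x̄−μ₀)/SE = (52.47−48)/2.4254 = 1.8430
p-value (two-sided) = 0.06532
→ bracket: 0.05<=p<0.10

p-value bracket: 0.05<=p<0.10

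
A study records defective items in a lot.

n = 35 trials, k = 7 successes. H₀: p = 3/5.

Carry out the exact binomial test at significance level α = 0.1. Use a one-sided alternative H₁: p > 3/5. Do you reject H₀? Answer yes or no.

reject H₀: no

Exact binomial: n=35, k=7, p₀=3/5=0.6000
P(X≥7) from Σ C(n,i)·p₀^i·(1−p₀)^(n−i)
p-value (one-sided, H₁ greater) = 1.00000
At α=0.1: p ≥ α → fail to reject H₀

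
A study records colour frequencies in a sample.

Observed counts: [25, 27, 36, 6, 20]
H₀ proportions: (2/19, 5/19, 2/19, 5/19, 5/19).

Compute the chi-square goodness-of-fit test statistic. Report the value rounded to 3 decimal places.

test statistic = 84.917

n = 114; E_i = n·p_i = [12.00, 30.00, 12.00, 30.00, 30.00]
χ² = (25−12.00)²/12.00 + (27−30.00)²/30.00 + (36−12.00)²/12.00 + (6−30.00)²/30.00 + (20−30.00)²/30.00 = 84.9167
df = 4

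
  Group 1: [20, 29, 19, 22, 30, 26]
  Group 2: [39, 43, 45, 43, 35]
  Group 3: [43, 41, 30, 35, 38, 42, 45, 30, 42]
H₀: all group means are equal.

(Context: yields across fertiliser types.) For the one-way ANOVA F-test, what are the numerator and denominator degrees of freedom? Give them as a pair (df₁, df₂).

degrees of freedom = [2, 17]

k = 3 groups, N = 20 total
df = (k−1, N−k) = (3−1, 20−3) = (2, 17)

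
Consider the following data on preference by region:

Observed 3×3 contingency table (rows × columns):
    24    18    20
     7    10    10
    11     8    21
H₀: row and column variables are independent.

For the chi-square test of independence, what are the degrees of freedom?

degrees of freedom = 4

df = (r−1)(c−1) = (3−1)·(3−1) = 4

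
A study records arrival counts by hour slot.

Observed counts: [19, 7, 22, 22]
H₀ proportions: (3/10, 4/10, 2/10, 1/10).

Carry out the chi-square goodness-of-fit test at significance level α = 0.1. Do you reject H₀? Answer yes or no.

n = 70; E_i = n·p_i = [21.00, 28.00, 14.00, 7.00]
χ² = (19−21.00)²/21.00 + (7−28.00)²/28.00 + (22−14.00)²/14.00 + (22−7.00)²/7.00 = 52.6548
df = 3
p-value (upper-tail) = 0.00000
At α=0.1: p < α → reject H₀

reject H₀: yes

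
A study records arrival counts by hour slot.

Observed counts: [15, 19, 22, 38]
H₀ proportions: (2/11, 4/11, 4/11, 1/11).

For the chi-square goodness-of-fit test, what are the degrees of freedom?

degrees of freedom = 3

df = k − 1 = 4 − 1 = 3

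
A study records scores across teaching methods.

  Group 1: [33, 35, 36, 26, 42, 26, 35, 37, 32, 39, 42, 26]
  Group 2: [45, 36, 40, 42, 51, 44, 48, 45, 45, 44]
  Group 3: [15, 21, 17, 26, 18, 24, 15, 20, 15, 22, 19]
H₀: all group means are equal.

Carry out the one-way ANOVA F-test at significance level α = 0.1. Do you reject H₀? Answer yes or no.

Group means [34.08, 44.00, 19.27], grand mean 32.152
SSB = Σnᵢ(x̄ᵢ−x̄)² = 3273.144; SSW = ΣΣ(x−x̄ᵢ)² = 657.098
MSB = 3273.144/2 = 1636.5720; MSW = 657.098/30 = 21.9033
F = MSB/MSW = 74.7181
df = (2, 30)
p-value (upper-tail) = 0.00000
At α=0.1: p < α → reject H₀

reject H₀: yes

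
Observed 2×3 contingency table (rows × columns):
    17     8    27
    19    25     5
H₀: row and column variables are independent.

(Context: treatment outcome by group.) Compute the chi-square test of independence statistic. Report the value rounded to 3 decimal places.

test statistic = 23.926

Row totals [52, 49], col totals [36, 33, 32], n=101
χ² = (17−18.53)²/18.53 + (8−16.99)²/16.99 + (27−16.48)²/16.48 + (19−17.47)²/17.47 + (25−16.01)²/16.01 + (5−15.52)²/15.52 = 23.9257
df = 2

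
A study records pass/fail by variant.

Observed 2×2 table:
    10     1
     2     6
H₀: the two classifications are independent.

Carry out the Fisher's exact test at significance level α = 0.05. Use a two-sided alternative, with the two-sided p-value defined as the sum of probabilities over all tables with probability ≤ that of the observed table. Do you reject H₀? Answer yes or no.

Margins: r₁=11, r₂=8, c₁=12, c₂=7, n=19
p_obs = C(11,10)·C(8,2)/C(19,12); sum pmf over tables with pmf ≤ p_obs
p-value (two-sided) = 0.00627
At α=0.05: p < α → reject H₀

reject H₀: yes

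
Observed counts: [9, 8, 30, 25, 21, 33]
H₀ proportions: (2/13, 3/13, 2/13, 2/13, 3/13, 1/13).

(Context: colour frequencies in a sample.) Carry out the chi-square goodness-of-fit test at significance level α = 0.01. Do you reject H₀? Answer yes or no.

reject H₀: yes

n = 126; E_i = n·p_i = [19.38, 29.08, 19.38, 19.38, 29.08, 9.69]
χ² = (9−19.38)²/19.38 + (8−29.08)²/29.08 + (30−19.38)²/19.38 + (25−19.38)²/19.38 + (21−29.08)²/29.08 + (33−9.69)²/9.69 = 86.5741
df = 5
p-value (upper-tail) = 0.00000
At α=0.01: p < α → reject H₀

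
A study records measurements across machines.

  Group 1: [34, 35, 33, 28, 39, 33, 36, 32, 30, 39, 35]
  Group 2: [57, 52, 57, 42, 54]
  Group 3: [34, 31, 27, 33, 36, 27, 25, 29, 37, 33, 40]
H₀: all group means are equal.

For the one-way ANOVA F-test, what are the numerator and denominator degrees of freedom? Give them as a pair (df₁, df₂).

degrees of freedom = [2, 24]

k = 3 groups, N = 27 total
df = (k−1, N−k) = (3−1, 27−3) = (2, 24)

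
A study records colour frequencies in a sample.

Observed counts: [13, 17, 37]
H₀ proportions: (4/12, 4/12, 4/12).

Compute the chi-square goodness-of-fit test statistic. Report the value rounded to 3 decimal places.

test statistic = 14.806

n = 67; E_i = n·p_i = [22.33, 22.33, 22.33]
χ² = (13−22.33)²/22.33 + (17−22.33)²/22.33 + (37−22.33)²/22.33 = 14.8060
df = 2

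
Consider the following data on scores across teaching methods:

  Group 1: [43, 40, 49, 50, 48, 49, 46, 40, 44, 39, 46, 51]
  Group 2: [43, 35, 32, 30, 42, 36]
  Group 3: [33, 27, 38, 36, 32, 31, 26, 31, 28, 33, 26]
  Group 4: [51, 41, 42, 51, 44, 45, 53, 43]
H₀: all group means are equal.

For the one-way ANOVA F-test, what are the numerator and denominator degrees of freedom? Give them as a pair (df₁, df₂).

k = 4 groups, N = 37 total
df = (k−1, N−k) = (4−1, 37−4) = (3, 33)

degrees of freedom = [3, 33]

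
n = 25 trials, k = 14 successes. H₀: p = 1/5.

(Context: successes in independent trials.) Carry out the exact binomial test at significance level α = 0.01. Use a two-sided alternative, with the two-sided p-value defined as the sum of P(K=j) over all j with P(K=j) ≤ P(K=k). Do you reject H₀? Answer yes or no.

Exact binomial: n=25, k=14, p₀=1/5=0.2000
P(X=j) = C(n,j)·p₀^j·(1−p₀)^(n−j); p = Σ P(X=j) over j with P(X=j) ≤ P(X=14)
p-value (two-sided) = 0.00008
At α=0.01: p < α → reject H₀

reject H₀: yes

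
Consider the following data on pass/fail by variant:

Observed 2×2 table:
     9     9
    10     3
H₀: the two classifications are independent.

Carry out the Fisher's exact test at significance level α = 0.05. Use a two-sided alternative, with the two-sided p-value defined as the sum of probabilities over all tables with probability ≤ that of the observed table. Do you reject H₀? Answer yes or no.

Margins: r₁=18, r₂=13, c₁=19, c₂=12, n=31
p_obs = C(18,9)·C(13,10)/C(31,19); sum pmf over tables with pmf ≤ p_obs
p-value (two-sided) = 0.15815
At α=0.05: p ≥ α → fail to reject H₀

reject H₀: no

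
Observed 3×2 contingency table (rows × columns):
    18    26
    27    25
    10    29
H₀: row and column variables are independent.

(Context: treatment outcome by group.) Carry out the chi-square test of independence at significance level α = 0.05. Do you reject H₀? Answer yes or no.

Row totals [44, 52, 39], col totals [55, 80], n=135
χ² = (18−17.93)²/17.93 + (26−26.07)²/26.07 + (27−21.19)²/21.19 + (25−30.81)²/30.81 + (10−15.89)²/15.89 + (29−23.11)²/23.11 = 6.3769
df = 2
p-value (upper-tail) = 0.04123
At α=0.05: p < α → reject H₀

reject H₀: yes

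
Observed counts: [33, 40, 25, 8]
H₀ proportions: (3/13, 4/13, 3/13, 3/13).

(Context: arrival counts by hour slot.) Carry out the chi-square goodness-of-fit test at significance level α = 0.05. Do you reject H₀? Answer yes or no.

reject H₀: yes

n = 106; E_i = n·p_i = [24.46, 32.62, 24.46, 24.46]
χ² = (33−24.46)²/24.46 + (40−32.62)²/32.62 + (25−24.46)²/24.46 + (8−24.46)²/24.46 = 15.7421
df = 3
p-value (upper-tail) = 0.00128
At α=0.05: p < α → reject H₀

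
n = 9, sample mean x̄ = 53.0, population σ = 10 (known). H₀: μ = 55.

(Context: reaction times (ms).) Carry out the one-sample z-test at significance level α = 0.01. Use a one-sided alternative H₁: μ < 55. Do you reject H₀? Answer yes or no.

SE = σ/√n = 10/√9 = 3.3333
z = (x̄−μ₀)/SE = (53.0−55)/3.3333 = -0.6000
p-value (one-sided, H₁ less) = 0.27425
At α=0.01: p ≥ α → fail to reject H₀

reject H₀: no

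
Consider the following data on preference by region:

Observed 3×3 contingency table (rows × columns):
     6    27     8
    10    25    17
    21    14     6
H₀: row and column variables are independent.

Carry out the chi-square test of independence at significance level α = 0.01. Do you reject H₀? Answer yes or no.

reject H₀: yes

Row totals [41, 52, 41], col totals [37, 66, 31], n=134
χ² = (6−11.32)²/11.32 + (27−20.19)²/20.19 + (8−9.49)²/9.49 + (10−14.36)²/14.36 + (25−25.61)²/25.61 + (17−12.03)²/12.03 + (21−11.32)²/11.32 + (14−20.19)²/20.19 + (6−9.49)²/9.49 = 19.8739
df = 4
p-value (upper-tail) = 0.00053
At α=0.01: p < α → reject H₀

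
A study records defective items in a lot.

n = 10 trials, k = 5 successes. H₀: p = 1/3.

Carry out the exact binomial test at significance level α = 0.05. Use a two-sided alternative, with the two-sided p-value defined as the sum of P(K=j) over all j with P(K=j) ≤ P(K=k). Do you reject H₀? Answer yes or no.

Exact binomial: n=10, k=5, p₀=1/3=0.3333
P(X=j) = C(n,j)·p₀^j·(1−p₀)^(n−j); p = Σ P(X=j) over j with P(X=j) ≤ P(X=5)
p-value (two-sided) = 0.31718
At α=0.05: p ≥ α → fail to reject H₀

reject H₀: no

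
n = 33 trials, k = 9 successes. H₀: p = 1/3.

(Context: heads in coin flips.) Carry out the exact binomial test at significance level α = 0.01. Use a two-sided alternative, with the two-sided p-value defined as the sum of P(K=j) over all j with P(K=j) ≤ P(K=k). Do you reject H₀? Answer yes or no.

Exact binomial: n=33, k=9, p₀=1/3=0.3333
P(X=j) = C(n,j)·p₀^j·(1−p₀)^(n−j); p = Σ P(X=j) over j with P(X=j) ≤ P(X=9)
p-value (two-sided) = 0.58045
At α=0.01: p ≥ α → fail to reject H₀

reject H₀: no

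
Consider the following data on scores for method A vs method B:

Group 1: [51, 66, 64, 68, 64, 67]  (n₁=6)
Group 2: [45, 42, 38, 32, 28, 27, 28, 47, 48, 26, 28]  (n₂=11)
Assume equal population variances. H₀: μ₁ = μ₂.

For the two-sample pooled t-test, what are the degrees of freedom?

df = n₁ + n₂ − 2 = 6 + 11 − 2 = 15

degrees of freedom = 15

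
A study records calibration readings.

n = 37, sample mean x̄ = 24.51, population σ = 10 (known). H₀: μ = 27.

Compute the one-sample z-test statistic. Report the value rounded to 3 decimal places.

test statistic = -1.515

SE = σ/√n = 10/√37 = 1.6440
z = (x̄−μ₀)/SE = (24.51−27)/1.6440 = -1.5146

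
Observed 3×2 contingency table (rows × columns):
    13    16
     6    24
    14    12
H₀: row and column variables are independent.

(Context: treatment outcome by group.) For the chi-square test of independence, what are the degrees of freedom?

df = (r−1)(c−1) = (3−1)·(2−1) = 2

degrees of freedom = 2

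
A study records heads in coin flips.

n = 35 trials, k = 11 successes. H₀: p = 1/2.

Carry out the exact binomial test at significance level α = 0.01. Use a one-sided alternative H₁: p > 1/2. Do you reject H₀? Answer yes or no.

reject H₀: no

Exact binomial: n=35, k=11, p₀=1/2=0.5000
P(X≥11) from Σ C(n,i)·p₀^i·(1−p₀)^(n−i)
p-value (one-sided, H₁ greater) = 0.99166
At α=0.01: p ≥ α → fail to reject H₀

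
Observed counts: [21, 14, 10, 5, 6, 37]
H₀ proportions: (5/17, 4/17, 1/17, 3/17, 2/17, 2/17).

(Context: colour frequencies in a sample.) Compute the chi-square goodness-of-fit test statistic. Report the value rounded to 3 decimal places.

test statistic = 80.296

n = 93; E_i = n·p_i = [27.35, 21.88, 5.47, 16.41, 10.94, 10.94]
χ² = (21−27.35)²/27.35 + (14−21.88)²/21.88 + (10−5.47)²/5.47 + (5−16.41)²/16.41 + (6−10.94)²/10.94 + (37−10.94)²/10.94 = 80.2964
df = 5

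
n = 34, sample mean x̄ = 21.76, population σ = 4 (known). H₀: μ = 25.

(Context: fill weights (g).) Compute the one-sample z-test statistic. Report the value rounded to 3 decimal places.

SE = σ/√n = 4/√34 = 0.6860
z = (x̄−μ₀)/SE = (21.76−25)/0.6860 = -4.7231

test statistic = -4.723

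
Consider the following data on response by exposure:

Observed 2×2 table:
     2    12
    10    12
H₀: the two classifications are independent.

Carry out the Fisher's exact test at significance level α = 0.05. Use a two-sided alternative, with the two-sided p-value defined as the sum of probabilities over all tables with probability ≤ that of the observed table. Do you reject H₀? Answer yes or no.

Margins: r₁=14, r₂=22, c₁=12, c₂=24, n=36
p_obs = C(14,2)·C(22,10)/C(36,12); sum pmf over tables with pmf ≤ p_obs
p-value (two-sided) = 0.07562
At α=0.05: p ≥ α → fail to reject H₀

reject H₀: no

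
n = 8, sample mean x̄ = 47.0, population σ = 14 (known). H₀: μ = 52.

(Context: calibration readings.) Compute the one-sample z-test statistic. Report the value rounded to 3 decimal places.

SE = σ/√n = 14/√8 = 4.9497
z = (x̄−μ₀)/SE = (47.0−52)/4.9497 = -1.0102

test statistic = -1.010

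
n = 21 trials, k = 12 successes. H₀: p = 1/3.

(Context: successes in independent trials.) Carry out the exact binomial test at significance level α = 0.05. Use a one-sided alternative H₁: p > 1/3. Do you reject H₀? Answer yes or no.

Exact binomial: n=21, k=12, p₀=1/3=0.3333
P(X≥12) from Σ C(n,i)·p₀^i·(1−p₀)^(n−i)
p-value (one-sided, H₁ greater) = 0.02119
At α=0.05: p < α → reject H₀

reject H₀: yes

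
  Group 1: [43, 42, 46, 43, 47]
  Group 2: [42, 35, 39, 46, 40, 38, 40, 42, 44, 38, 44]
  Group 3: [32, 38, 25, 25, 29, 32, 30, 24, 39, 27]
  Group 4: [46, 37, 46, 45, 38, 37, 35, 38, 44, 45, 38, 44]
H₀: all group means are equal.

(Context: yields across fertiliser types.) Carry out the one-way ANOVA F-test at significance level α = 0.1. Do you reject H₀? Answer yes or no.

Group means [44.20, 40.73, 30.10, 41.08], grand mean 38.500
SSB = Σnᵢ(x̄ᵢ−x̄)² = 1002.702; SSW = ΣΣ(x−x̄ᵢ)² = 566.798
MSB = 1002.702/3 = 334.2338; MSW = 566.798/34 = 16.6705
F = MSB/MSW = 20.0494
df = (3, 34)
p-value (upper-tail) = 0.00000
At α=0.1: p < α → reject H₀

reject H₀: yes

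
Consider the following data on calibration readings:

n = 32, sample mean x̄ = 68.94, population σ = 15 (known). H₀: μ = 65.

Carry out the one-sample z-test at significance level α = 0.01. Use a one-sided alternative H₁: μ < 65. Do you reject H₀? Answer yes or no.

reject H₀: no

SE = σ/√n = 15/√32 = 2.6517
z = (x̄−μ₀)/SE = (68.94−65)/2.6517 = 1.4859
p-value (one-sided, H₁ less) = 0.93134
At α=0.01: p ≥ α → fail to reject H₀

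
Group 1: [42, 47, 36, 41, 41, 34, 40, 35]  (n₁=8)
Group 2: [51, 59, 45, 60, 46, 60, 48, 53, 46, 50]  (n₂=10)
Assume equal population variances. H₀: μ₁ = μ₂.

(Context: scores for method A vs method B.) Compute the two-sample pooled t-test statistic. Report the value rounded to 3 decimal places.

x̄₁=39.500, s₁=4.309, n₁=8
x̄₂=51.800, s₂=5.959, n₂=10
s_p² = [7·4.309² + 9·5.959²]/16 = 28.1000
SE = √(s_p²·(1/8+1/10)) = 2.5145
t = (39.500−51.800)/2.5145 = -4.8917
df = 16

test statistic = -4.892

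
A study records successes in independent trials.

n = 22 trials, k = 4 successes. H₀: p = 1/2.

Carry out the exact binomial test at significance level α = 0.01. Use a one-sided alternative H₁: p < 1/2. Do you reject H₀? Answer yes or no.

reject H₀: yes

Exact binomial: n=22, k=4, p₀=1/2=0.5000
P(X≤4) from Σ C(n,i)·p₀^i·(1−p₀)^(n−i)
p-value (one-sided, H₁ less) = 0.00217
At α=0.01: p < α → reject H₀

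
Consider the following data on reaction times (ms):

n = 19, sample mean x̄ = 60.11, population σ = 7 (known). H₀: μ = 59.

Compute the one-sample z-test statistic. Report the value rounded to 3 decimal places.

test statistic = 0.691

SE = σ/√n = 7/√19 = 1.6059
z = (x̄−μ₀)/SE = (60.11−59)/1.6059 = 0.6912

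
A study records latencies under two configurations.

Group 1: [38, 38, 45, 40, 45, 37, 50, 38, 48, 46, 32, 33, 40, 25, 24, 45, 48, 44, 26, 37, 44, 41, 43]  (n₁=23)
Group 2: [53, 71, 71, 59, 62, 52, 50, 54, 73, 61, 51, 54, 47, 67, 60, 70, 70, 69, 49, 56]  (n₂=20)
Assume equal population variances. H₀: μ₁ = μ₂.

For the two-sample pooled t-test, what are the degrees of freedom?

degrees of freedom = 41

df = n₁ + n₂ − 2 = 23 + 20 − 2 = 41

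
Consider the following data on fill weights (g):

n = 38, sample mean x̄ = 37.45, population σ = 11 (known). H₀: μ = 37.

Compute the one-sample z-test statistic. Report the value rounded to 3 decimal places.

SE = σ/√n = 11/√38 = 1.7844
z = (x̄−μ₀)/SE = (37.45−37)/1.7844 = 0.2522

test statistic = 0.252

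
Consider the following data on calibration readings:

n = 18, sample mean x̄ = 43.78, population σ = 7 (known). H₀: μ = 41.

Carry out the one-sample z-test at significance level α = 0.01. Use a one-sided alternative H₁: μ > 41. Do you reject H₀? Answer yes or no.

reject H₀: no

SE = σ/√n = 7/√18 = 1.6499
z = (x̄−μ₀)/SE = (43.78−41)/1.6499 = 1.6849
p-value (one-sided, H₁ greater) = 0.04600
At α=0.01: p ≥ α → fail to reject H₀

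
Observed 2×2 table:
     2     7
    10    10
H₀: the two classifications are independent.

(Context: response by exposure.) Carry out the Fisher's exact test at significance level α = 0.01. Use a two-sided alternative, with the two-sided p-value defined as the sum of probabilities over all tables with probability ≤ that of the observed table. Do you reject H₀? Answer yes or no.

reject H₀: no

Margins: r₁=9, r₂=20, c₁=12, c₂=17, n=29
p_obs = C(9,2)·C(20,10)/C(29,12); sum pmf over tables with pmf ≤ p_obs
p-value (two-sided) = 0.23408
At α=0.01: p ≥ α → fail to reject H₀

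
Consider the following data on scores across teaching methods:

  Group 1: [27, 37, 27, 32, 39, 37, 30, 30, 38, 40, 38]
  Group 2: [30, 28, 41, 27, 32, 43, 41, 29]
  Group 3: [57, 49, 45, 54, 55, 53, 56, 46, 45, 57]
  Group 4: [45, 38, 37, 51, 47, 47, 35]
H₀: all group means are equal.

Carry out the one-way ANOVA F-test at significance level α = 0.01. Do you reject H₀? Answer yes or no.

Group means [34.09, 33.88, 51.70, 42.86], grand mean 40.639
SSB = Σnᵢ(x̄ᵢ−x̄)² = 2095.564; SSW = ΣΣ(x−x̄ᵢ)² = 1000.741
MSB = 2095.564/3 = 698.5214; MSW = 1000.741/32 = 31.2732
F = MSB/MSW = 22.3361
df = (3, 32)
p-value (upper-tail) = 0.00000
At α=0.01: p < α → reject H₀

reject H₀: yes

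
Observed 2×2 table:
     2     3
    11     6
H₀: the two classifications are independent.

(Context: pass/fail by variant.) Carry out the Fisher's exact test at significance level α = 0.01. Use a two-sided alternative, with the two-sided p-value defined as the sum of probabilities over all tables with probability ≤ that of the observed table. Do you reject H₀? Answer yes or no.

reject H₀: no

Margins: r₁=5, r₂=17, c₁=13, c₂=9, n=22
p_obs = C(5,2)·C(17,11)/C(22,13); sum pmf over tables with pmf ≤ p_obs
p-value (two-sided) = 0.60902
At α=0.01: p ≥ α → fail to reject H₀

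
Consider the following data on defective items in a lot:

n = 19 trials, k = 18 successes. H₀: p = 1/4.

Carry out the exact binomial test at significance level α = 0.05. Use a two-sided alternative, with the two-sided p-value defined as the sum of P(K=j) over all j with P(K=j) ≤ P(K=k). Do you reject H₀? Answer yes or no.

reject H₀: yes

Exact binomial: n=19, k=18, p₀=1/4=0.2500
P(X=j) = C(n,j)·p₀^j·(1−p₀)^(n−j); p = Σ P(X=j) over j with P(X=j) ≤ P(X=18)
p-value (two-sided) = 0.00000
At α=0.05: p < α → reject H₀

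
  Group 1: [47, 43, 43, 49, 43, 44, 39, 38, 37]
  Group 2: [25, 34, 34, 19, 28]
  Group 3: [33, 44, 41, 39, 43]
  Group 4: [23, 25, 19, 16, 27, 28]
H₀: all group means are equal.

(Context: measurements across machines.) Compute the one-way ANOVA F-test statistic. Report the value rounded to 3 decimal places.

test statistic = 25.575

Group means [42.56, 28.00, 40.00, 23.00], grand mean 34.440
SSB = Σnᵢ(x̄ᵢ−x̄)² = 1739.938; SSW = ΣΣ(x−x̄ᵢ)² = 476.222
MSB = 1739.938/3 = 579.9793; MSW = 476.222/21 = 22.6772
F = MSB/MSW = 25.5754
df = (3, 21)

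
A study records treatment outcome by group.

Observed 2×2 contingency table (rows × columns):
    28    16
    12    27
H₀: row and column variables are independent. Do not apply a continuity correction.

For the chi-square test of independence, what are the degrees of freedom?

degrees of freedom = 1

df = (r−1)(c−1) = (2−1)·(2−1) = 1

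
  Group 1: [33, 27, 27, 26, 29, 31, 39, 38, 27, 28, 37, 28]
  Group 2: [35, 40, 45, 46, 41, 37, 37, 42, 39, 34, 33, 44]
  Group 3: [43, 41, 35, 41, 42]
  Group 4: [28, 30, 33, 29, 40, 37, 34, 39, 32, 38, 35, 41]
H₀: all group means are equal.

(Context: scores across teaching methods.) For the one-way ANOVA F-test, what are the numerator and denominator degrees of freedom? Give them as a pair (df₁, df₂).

k = 4 groups, N = 41 total
df = (k−1, N−k) = (4−1, 41−4) = (3, 37)

degrees of freedom = [3, 37]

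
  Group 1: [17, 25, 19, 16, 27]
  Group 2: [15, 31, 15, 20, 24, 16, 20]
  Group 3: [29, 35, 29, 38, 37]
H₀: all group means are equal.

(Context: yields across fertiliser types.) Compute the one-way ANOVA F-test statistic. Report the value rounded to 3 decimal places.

test statistic = 11.478

Group means [20.80, 20.14, 33.60], grand mean 24.294
SSB = Σnᵢ(x̄ᵢ−x̄)² = 614.672; SSW = ΣΣ(x−x̄ᵢ)² = 374.857
MSB = 614.672/2 = 307.3361; MSW = 374.857/14 = 26.7755
F = MSB/MSW = 11.4783
df = (2, 14)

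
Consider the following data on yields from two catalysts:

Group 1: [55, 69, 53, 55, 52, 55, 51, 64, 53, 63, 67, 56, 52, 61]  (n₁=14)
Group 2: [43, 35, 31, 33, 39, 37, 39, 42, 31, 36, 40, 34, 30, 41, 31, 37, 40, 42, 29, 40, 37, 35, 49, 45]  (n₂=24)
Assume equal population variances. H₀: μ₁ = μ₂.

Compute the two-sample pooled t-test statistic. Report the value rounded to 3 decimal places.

test statistic = 11.045

x̄₁=57.571, s₁=6.022, n₁=14
x̄₂=37.333, s₂=5.096, n₂=24
s_p² = [13·6.022² + 23·5.096²]/36 = 29.6878
SE = √(s_p²·(1/14+1/24)) = 1.8324
t = (57.571−37.333)/1.8324 = 11.0448
df = 36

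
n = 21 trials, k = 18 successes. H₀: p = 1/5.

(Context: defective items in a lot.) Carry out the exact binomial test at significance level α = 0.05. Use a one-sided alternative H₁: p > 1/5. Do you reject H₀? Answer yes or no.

Exact binomial: n=21, k=18, p₀=1/5=0.2000
P(X≥18) from Σ C(n,i)·p₀^i·(1−p₀)^(n−i)
p-value (one-sided, H₁ greater) = 0.00000
At α=0.05: p < α → reject H₀

reject H₀: yes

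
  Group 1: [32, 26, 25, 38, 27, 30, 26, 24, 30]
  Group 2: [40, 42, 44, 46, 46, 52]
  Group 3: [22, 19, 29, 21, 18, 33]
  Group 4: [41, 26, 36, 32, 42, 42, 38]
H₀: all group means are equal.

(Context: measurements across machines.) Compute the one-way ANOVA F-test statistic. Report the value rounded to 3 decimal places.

test statistic = 20.885

Group means [28.67, 45.00, 23.67, 36.71], grand mean 33.107
SSB = Σnᵢ(x̄ᵢ−x̄)² = 1651.917; SSW = ΣΣ(x−x̄ᵢ)² = 632.762
MSB = 1651.917/3 = 550.6389; MSW = 632.762/24 = 26.3651
F = MSB/MSW = 20.8852
df = (3, 24)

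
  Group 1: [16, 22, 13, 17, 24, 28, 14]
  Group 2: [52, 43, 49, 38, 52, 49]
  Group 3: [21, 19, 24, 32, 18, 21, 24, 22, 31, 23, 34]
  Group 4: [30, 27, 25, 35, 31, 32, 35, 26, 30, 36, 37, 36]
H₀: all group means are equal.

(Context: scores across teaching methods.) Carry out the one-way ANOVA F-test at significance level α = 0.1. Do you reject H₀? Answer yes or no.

reject H₀: yes

Group means [19.14, 47.17, 24.45, 31.67], grand mean 29.611
SSB = Σnᵢ(x̄ᵢ−x̄)² = 2959.471; SSW = ΣΣ(x−x̄ᵢ)² = 831.084
MSB = 2959.471/3 = 986.4904; MSW = 831.084/32 = 25.9714
F = MSB/MSW = 37.9837
df = (3, 32)
p-value (upper-tail) = 0.00000
At α=0.1: p < α → reject H₀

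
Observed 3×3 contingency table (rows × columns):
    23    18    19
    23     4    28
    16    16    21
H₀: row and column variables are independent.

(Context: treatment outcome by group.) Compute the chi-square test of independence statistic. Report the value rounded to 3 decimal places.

test statistic = 12.194

Row totals [60, 55, 53], col totals [62, 38, 68], n=168
χ² = (23−22.14)²/22.14 + (18−13.57)²/13.57 + (19−24.29)²/24.29 + (23−20.30)²/20.30 + (4−12.44)²/12.44 + (28−22.26)²/22.26 + (16−19.56)²/19.56 + (16−11.99)²/11.99 + (21−21.45)²/21.45 = 12.1940
df = 4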